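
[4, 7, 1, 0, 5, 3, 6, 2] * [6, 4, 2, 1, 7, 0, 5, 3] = [7, 3, 4, 6, 0, 1, 5, 2]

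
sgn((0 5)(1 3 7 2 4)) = -1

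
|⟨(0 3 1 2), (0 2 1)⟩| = 24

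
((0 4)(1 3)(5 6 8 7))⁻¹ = (0 4)(1 3)(5 7 8 6)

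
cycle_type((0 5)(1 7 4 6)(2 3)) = 2^2.4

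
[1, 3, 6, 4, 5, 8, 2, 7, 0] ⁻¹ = [8, 0, 6, 1, 3, 4, 2, 7, 5] 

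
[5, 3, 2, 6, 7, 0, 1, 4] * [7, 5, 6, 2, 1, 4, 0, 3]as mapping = [0→4, 1→2, 2→6, 3→0, 4→3, 5→7, 6→5, 7→1]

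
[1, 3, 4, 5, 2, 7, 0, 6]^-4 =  [3, 5, 2, 7, 4, 6, 1, 0]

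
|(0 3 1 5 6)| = 5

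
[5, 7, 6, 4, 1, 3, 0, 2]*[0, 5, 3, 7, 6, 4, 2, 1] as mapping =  [0→4, 1→1, 2→2, 3→6, 4→5, 5→7, 6→0, 7→3] 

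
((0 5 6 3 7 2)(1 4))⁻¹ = (0 2 7 3 6 5)(1 4)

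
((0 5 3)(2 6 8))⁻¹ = (0 3 5)(2 8 6)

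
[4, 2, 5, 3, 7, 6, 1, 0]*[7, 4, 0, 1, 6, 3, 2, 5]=[6, 0, 3, 1, 5, 2, 4, 7]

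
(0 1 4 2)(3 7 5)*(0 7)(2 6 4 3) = (0 1 3)(2 7 5)(4 6)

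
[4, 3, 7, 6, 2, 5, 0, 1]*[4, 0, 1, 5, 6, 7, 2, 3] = [6, 5, 3, 2, 1, 7, 4, 0]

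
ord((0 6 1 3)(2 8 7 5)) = 4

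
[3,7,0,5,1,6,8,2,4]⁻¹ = [2,4,7,0,8,3,5,1,6]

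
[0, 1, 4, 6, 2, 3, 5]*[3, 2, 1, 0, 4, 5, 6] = [3, 2, 4, 6, 1, 0, 5]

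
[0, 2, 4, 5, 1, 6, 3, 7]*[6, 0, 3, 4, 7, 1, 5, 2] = [6, 3, 7, 1, 0, 5, 4, 2]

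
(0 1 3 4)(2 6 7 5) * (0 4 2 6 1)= (1 3 2)(5 6 7)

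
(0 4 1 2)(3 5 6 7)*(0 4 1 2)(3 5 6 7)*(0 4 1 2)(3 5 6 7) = (0 2 1 4)(3 7 6 5)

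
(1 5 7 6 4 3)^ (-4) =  (1 7 4)(3 5 6)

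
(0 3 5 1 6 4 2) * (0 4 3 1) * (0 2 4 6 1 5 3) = (0 5 2 6)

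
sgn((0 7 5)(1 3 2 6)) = -1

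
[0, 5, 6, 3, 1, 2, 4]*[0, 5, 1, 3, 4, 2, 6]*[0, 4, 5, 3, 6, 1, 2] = [0, 5, 2, 3, 1, 4, 6]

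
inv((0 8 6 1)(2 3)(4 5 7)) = (0 1 6 8)(2 3)(4 7 5)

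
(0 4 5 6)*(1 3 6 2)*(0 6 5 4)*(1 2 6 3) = (3 5 6)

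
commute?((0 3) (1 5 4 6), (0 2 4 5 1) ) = no:(0 3) (1 5 4 6) * (0 2 4 5 1) = (0 3 2 4 6), (0 2 4 5 1) * (0 3) (1 5 4 6) = (0 2 6 1 3) 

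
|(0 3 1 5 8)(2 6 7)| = 15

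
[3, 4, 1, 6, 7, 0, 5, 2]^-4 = [0, 1, 2, 3, 4, 5, 6, 7]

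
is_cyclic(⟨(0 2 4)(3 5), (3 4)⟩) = no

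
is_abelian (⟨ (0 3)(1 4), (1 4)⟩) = yes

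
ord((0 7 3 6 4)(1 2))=10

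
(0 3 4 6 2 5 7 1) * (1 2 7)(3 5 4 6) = (0 5 1)(2 4 3 6 7)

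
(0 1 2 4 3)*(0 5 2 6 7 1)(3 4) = (1 6 7)(2 3 5)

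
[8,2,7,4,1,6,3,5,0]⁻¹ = [8,4,1,6,3,7,5,2,0]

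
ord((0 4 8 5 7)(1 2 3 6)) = 20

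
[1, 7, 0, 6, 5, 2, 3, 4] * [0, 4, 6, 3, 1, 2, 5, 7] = [4, 7, 0, 5, 2, 6, 3, 1]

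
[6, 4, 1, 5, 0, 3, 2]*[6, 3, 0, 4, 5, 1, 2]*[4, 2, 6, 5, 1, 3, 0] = [6, 3, 5, 2, 0, 1, 4]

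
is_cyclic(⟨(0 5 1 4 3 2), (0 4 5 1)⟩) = no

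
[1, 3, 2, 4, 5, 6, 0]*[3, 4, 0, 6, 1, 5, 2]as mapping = [0→4, 1→6, 2→0, 3→1, 4→5, 5→2, 6→3]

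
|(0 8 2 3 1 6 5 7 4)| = 9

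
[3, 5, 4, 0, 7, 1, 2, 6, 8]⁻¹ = [3, 5, 6, 0, 2, 1, 7, 4, 8]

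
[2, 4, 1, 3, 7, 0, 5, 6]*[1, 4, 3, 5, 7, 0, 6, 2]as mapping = [0→3, 1→7, 2→4, 3→5, 4→2, 5→1, 6→0, 7→6]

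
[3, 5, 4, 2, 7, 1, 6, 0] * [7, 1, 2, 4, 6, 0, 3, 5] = [4, 0, 6, 2, 5, 1, 3, 7]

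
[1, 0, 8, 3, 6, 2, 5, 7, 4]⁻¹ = [1, 0, 5, 3, 8, 6, 4, 7, 2]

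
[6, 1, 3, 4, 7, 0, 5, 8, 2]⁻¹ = [5, 1, 8, 2, 3, 6, 0, 4, 7]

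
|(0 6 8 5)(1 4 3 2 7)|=20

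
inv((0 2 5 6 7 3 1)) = (0 1 3 7 6 5 2)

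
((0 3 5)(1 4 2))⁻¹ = (0 5 3)(1 2 4)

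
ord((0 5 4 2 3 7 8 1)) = 8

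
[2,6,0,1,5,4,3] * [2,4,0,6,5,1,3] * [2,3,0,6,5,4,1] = [2,6,0,5,3,4,1]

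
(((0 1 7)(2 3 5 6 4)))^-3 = (2 5 4 3 6)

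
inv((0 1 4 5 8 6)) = (0 6 8 5 4 1)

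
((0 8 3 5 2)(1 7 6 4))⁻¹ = (0 2 5 3 8)(1 4 6 7)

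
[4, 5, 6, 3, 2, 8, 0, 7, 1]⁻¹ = [6, 8, 4, 3, 0, 1, 2, 7, 5]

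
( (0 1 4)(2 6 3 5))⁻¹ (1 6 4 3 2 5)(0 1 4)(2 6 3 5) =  (0 5 6 2 4 3)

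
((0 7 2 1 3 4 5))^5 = (0 4 1 7 5 3 2)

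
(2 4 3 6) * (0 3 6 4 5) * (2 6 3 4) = (0 4 3 2 5)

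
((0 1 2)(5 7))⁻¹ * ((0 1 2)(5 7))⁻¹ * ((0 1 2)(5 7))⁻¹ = (5 7)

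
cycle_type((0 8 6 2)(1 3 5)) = 3.4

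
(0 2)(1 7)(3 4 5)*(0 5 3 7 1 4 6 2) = (2 5 7 4 3 6)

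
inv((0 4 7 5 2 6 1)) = (0 1 6 2 5 7 4)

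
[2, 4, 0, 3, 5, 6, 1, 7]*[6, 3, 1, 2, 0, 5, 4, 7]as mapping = [0→1, 1→0, 2→6, 3→2, 4→5, 5→4, 6→3, 7→7]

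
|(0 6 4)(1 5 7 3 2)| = 15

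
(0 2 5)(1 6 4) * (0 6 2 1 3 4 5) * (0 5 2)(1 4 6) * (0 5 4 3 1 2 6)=(0 3)(1 5 2 4)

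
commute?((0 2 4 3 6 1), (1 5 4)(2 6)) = no:(0 2 4 3 6 1) * (1 5 4)(2 6) = (0 6 5 4 3 2 1), (1 5 4)(2 6) * (0 2 4 3 6 1) = (0 2 1 5 3 6 4)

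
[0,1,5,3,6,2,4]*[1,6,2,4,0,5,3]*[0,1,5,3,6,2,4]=[1,4,2,6,3,5,0]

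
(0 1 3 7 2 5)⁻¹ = (0 5 2 7 3 1)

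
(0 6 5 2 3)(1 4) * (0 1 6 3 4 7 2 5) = (0 3 1 7 2 4 6)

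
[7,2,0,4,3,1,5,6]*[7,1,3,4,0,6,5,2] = [2,3,7,0,4,1,6,5]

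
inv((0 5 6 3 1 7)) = (0 7 1 3 6 5)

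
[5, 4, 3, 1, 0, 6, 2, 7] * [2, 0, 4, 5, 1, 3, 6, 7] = [3, 1, 5, 0, 2, 6, 4, 7]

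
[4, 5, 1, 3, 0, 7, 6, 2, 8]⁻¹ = [4, 2, 7, 3, 0, 1, 6, 5, 8]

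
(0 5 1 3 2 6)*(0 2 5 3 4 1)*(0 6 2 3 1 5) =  (0 1 4 5 6 3)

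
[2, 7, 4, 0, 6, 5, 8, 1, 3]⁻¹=[3, 7, 0, 8, 2, 5, 4, 1, 6]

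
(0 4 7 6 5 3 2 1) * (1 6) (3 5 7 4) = (0 3 2 6 7 1) 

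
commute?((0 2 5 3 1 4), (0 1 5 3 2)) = no:(0 2 5 3 1 4) * (0 1 5 3 2) = (1 4)(2 3 5), (0 1 5 3 2) * (0 2 5 3 1 4) = (0 4)(1 3 5)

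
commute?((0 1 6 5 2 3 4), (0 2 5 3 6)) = no:(0 1 6 5 2 3 4) * (0 2 5 3 6) = (0 1)(2 6 3 4), (0 2 5 3 6) * (0 1 6 5 2 3 4) = (0 3 5 4)(1 6)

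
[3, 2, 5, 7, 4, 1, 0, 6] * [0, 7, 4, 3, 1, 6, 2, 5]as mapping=[0→3, 1→4, 2→6, 3→5, 4→1, 5→7, 6→0, 7→2]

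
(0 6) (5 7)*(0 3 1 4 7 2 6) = (1 4 7 5 2 6 3) 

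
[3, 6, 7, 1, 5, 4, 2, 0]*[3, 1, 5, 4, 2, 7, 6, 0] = [4, 6, 0, 1, 7, 2, 5, 3]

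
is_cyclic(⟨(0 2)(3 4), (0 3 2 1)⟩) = no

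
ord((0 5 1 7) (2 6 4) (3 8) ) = 12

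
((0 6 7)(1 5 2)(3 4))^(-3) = (3 4)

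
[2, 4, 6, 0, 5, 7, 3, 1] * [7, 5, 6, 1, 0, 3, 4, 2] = [6, 0, 4, 7, 3, 2, 1, 5]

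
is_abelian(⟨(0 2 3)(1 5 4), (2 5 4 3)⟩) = no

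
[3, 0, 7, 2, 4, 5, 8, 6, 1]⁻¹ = [1, 8, 3, 0, 4, 5, 7, 2, 6]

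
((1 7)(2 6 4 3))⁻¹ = (1 7)(2 3 4 6)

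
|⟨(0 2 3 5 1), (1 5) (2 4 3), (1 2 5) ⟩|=720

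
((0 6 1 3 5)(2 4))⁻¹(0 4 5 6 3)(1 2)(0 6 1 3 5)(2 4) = (0 1 5 6 2)(3 4)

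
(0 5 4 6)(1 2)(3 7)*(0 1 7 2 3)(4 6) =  (0 5 6 1 3 2 7)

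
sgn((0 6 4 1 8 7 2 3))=-1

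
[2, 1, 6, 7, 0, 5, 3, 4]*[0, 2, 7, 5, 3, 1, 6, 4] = [7, 2, 6, 4, 0, 1, 5, 3]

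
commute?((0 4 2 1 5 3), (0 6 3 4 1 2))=no:(0 4 2 1 5 3) * (0 6 3 4 1 2)=(0 1 5 4)(3 6), (0 6 3 4 1 2) * (0 4 2 1 5 3)=(0 6)(2 4 5 3)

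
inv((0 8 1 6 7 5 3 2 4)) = (0 4 2 3 5 7 6 1 8)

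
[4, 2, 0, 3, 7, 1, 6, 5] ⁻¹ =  [2, 5, 1, 3, 0, 7, 6, 4] 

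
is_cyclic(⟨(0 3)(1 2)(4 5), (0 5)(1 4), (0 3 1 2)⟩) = no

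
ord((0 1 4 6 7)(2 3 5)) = 15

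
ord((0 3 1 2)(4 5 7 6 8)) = 20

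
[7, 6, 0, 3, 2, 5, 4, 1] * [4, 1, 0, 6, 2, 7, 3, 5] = [5, 3, 4, 6, 0, 7, 2, 1]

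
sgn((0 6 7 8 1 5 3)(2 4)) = -1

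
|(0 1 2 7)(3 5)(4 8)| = 4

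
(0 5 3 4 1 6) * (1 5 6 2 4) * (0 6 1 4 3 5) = (0 1 2 3 4)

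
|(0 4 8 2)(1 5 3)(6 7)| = 12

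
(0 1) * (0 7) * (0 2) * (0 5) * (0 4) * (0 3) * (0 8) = (0 1 7 2 5 4 3 8)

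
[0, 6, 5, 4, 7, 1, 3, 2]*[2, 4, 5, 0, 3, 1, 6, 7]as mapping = [0→2, 1→6, 2→1, 3→3, 4→7, 5→4, 6→0, 7→5]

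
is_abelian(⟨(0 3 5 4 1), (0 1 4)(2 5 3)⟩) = no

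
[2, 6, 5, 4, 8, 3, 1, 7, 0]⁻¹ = [8, 6, 0, 5, 3, 2, 1, 7, 4]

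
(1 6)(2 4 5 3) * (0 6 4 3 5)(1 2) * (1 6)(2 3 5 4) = (0 1 2 5 4)(3 6)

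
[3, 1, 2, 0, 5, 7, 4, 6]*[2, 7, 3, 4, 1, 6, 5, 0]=[4, 7, 3, 2, 6, 0, 1, 5]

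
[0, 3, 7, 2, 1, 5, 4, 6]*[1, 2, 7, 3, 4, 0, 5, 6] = [1, 3, 6, 7, 2, 0, 4, 5]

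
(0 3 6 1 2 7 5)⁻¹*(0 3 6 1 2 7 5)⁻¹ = (0 7 1 3 5 2 6)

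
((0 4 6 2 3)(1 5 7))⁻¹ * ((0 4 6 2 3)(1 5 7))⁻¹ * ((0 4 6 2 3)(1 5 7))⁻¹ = (0 6 3 4 2)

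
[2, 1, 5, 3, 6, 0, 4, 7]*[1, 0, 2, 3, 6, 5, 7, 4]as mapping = [0→2, 1→0, 2→5, 3→3, 4→7, 5→1, 6→6, 7→4]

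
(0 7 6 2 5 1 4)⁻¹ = (0 4 1 5 2 6 7)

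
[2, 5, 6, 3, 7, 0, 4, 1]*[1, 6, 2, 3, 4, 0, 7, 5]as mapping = [0→2, 1→0, 2→7, 3→3, 4→5, 5→1, 6→4, 7→6]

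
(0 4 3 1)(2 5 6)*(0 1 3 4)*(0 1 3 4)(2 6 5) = (0 1 3 4)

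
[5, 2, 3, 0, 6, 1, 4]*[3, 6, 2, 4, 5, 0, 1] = [0, 2, 4, 3, 1, 6, 5] 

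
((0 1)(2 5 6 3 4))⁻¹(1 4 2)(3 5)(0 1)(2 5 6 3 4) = (0 2 5)(4 6)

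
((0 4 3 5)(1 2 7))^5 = (0 4 3 5)(1 7 2)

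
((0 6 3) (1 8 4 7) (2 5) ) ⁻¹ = (0 3 6) (1 7 4 8) (2 5) 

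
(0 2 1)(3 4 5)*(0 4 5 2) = (1 4 2)(3 5)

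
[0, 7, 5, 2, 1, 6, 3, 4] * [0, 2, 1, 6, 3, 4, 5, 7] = [0, 7, 4, 1, 2, 5, 6, 3]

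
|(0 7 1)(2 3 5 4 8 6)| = 6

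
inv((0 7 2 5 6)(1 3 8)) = (0 6 5 2 7)(1 8 3)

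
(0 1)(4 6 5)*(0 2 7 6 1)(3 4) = (1 2 7 6 5 3 4)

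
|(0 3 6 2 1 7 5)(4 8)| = 14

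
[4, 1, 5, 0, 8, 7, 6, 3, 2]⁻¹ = [3, 1, 8, 7, 0, 2, 6, 5, 4]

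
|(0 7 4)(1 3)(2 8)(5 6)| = 6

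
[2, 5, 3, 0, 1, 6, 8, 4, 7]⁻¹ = [3, 4, 0, 2, 7, 1, 5, 8, 6]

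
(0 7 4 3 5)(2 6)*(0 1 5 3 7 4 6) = (0 4 7 6 2)(1 5)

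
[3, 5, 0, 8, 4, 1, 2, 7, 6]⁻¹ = [2, 5, 6, 0, 4, 1, 8, 7, 3]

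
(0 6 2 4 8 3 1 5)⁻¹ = (0 5 1 3 8 4 2 6)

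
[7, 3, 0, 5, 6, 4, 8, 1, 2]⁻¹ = [2, 7, 8, 1, 5, 3, 4, 0, 6]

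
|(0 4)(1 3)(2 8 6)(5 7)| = 6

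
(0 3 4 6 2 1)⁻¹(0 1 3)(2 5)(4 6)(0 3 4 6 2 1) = (0 4 3)(1 5)(2 6)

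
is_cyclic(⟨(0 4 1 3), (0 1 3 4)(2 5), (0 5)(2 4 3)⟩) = no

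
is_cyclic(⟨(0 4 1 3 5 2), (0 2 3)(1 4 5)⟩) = no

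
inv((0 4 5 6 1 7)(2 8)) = (0 7 1 6 5 4)(2 8)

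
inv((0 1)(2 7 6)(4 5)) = (0 1)(2 6 7)(4 5)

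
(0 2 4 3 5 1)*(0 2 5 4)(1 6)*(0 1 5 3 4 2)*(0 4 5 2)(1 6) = (0 3)(1 4 5)(2 6)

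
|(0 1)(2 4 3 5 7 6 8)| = 14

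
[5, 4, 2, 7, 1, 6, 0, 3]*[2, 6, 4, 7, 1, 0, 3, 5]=[0, 1, 4, 5, 6, 3, 2, 7]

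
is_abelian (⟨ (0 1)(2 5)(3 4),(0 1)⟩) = yes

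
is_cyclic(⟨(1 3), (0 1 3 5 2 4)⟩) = no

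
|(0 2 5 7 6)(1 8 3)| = 15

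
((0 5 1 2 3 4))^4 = (0 3 1)(2 5 4)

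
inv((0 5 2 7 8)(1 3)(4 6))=(0 8 7 2 5)(1 3)(4 6)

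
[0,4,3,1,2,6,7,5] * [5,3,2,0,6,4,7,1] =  [5,6,0,3,2,7,1,4] 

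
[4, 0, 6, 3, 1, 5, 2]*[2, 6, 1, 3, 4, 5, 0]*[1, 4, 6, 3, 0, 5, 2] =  [0, 6, 1, 3, 2, 5, 4]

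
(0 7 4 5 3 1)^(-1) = (0 1 3 5 4 7)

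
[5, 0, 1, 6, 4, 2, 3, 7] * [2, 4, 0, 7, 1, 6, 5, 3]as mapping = [0→6, 1→2, 2→4, 3→5, 4→1, 5→0, 6→7, 7→3]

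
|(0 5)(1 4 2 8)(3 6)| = 4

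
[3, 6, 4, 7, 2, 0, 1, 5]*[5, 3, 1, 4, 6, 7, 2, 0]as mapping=[0→4, 1→2, 2→6, 3→0, 4→1, 5→5, 6→3, 7→7]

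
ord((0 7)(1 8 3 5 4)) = 10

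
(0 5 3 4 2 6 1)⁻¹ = (0 1 6 2 4 3 5)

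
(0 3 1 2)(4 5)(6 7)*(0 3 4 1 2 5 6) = (0 4 6 7)(1 5)(2 3)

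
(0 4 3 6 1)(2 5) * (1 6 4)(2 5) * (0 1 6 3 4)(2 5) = (0 6 3)(2 5)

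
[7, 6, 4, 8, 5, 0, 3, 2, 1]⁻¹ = [5, 8, 7, 6, 2, 4, 1, 0, 3]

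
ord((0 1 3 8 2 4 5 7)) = 8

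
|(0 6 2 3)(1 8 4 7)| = 4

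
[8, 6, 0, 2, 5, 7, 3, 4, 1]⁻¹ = [2, 8, 3, 6, 7, 4, 1, 5, 0]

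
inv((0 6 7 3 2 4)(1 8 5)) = (0 4 2 3 7 6)(1 5 8)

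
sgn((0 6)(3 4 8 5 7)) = -1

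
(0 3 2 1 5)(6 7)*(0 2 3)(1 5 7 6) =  (1 7)(2 5)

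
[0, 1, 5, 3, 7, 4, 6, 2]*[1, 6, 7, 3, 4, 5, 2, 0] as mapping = [0→1, 1→6, 2→5, 3→3, 4→0, 5→4, 6→2, 7→7] 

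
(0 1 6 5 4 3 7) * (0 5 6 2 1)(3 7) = (1 2)(4 7 5)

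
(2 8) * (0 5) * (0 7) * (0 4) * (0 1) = (0 5 7 4 1)(2 8)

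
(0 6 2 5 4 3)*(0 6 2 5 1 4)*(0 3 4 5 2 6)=(0 6 2 1 5 3)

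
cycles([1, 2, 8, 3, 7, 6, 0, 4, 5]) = (0 1 2 8 5 6)(4 7)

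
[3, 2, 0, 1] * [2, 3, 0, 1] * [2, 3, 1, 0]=[3, 2, 1, 0]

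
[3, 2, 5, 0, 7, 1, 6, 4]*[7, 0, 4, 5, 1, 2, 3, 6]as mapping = [0→5, 1→4, 2→2, 3→7, 4→6, 5→0, 6→3, 7→1]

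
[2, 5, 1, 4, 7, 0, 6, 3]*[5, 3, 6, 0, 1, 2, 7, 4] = [6, 2, 3, 1, 4, 5, 7, 0]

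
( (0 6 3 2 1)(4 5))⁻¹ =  (0 1 2 3 6)(4 5)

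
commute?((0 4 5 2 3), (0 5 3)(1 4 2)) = no:(0 4 5 2 3) * (0 5 3)(1 4 2) = (0 2)(1 4 3 5), (0 5 3)(1 4 2) * (0 4 5 2 3) = (0 2 1 5)(3 4)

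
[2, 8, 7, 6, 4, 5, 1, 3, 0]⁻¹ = [8, 6, 0, 7, 4, 5, 3, 2, 1]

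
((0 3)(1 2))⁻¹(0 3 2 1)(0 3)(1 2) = (0 1 2 3)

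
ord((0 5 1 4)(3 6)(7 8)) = 4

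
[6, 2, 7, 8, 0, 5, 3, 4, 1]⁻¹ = [4, 8, 1, 6, 7, 5, 0, 2, 3]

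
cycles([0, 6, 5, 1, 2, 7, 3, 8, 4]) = (1 6 3)(2 5 7 8 4)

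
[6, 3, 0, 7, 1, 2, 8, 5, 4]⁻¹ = [2, 4, 5, 1, 8, 7, 0, 3, 6]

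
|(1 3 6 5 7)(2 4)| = 10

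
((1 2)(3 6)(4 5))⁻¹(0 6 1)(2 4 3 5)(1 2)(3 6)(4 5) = (0 3 2)(1 5 6 4)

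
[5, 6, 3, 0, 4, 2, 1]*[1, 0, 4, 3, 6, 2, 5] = [2, 5, 3, 1, 6, 4, 0]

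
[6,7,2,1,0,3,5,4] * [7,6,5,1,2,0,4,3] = [4,3,5,6,7,1,0,2]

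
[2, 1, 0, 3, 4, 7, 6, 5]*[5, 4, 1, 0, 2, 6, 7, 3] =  [1, 4, 5, 0, 2, 3, 7, 6]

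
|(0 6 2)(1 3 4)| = 3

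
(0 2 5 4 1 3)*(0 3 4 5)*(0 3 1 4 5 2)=(1 5 2 3)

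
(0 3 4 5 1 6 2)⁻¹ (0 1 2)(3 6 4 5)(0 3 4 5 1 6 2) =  (0 3 6)(1 4 2 5)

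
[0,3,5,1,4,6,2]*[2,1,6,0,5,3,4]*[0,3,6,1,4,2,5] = [6,0,1,3,2,4,5]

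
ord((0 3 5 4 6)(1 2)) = 10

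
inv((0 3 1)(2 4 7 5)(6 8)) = (0 1 3)(2 5 7 4)(6 8)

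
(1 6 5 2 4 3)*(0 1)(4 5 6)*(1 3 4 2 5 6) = (0 3)(1 2 6)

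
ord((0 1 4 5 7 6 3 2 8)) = 9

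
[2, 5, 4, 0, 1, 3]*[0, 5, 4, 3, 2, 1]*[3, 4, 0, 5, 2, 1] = [2, 4, 0, 3, 1, 5]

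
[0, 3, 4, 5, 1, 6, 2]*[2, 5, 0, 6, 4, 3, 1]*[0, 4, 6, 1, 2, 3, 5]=[6, 5, 2, 1, 3, 4, 0]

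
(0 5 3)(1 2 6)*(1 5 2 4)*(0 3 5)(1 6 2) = (0 1 4 6)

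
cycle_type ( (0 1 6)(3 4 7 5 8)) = 3.5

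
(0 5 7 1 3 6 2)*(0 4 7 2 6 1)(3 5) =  (0 3 1 5 2 4 7)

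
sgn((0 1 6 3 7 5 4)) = 1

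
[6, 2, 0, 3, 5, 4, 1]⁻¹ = [2, 6, 1, 3, 5, 4, 0]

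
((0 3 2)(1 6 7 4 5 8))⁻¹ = (0 2 3)(1 8 5 4 7 6)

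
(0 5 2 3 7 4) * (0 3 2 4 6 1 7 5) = (1 7 6)(3 5 4)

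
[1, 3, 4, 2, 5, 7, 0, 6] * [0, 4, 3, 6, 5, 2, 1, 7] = [4, 6, 5, 3, 2, 7, 0, 1]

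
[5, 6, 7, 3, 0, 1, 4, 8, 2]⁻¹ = [4, 5, 8, 3, 6, 0, 1, 2, 7]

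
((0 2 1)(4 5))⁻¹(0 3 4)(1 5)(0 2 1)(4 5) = (0 4)(2 3 5)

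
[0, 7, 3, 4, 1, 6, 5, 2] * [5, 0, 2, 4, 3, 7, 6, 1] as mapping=[0→5, 1→1, 2→4, 3→3, 4→0, 5→6, 6→7, 7→2] 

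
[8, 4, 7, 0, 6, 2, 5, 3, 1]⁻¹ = [3, 8, 5, 7, 1, 6, 4, 2, 0]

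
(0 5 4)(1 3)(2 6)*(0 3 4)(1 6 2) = (0 5)(1 4 3 6)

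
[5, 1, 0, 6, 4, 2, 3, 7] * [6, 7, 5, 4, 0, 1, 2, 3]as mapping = [0→1, 1→7, 2→6, 3→2, 4→0, 5→5, 6→4, 7→3]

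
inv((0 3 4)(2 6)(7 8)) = (0 4 3)(2 6)(7 8)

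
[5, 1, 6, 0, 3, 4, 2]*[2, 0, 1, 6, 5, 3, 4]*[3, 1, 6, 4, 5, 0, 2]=[4, 3, 5, 6, 2, 0, 1]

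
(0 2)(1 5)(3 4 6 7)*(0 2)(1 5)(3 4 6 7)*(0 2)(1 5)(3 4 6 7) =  (0 2)(1 5)(3 7 6 4)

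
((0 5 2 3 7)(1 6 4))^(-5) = (1 6 4)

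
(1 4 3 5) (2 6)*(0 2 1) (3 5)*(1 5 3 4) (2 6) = (0 6 5) (3 4) 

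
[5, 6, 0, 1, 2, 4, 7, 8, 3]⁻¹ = [2, 3, 4, 8, 5, 0, 1, 6, 7]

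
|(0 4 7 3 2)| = 5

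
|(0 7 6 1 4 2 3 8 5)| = 9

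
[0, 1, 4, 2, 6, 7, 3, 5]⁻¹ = [0, 1, 3, 6, 2, 7, 4, 5]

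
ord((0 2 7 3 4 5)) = 6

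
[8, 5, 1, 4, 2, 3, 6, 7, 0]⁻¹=[8, 2, 4, 5, 3, 1, 6, 7, 0]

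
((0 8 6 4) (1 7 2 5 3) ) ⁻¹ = (0 4 6 8) (1 3 5 2 7) 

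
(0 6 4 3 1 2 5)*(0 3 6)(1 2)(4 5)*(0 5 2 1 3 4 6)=(0 5 4)(1 3)(2 6)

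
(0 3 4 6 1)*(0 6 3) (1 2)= (1 6 2) (3 4) 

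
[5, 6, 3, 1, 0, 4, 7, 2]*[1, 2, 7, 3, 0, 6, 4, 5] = [6, 4, 3, 2, 1, 0, 5, 7]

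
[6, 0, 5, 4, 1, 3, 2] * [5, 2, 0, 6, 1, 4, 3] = [3, 5, 4, 1, 2, 6, 0]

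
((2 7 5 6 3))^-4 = (2 7 5 6 3)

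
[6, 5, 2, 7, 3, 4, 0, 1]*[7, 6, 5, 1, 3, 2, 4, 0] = [4, 2, 5, 0, 1, 3, 7, 6]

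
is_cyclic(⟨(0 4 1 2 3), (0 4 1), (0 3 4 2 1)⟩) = no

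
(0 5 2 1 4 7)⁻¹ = (0 7 4 1 2 5)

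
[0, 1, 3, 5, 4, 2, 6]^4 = [0, 1, 3, 5, 4, 2, 6]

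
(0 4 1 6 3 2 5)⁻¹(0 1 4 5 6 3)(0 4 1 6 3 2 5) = (0 3 2 4 6 1)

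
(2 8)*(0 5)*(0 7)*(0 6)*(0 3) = (0 5 7 6 3)(2 8)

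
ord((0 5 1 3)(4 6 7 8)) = 4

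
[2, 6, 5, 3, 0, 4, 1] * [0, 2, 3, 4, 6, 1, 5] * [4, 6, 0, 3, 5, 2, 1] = [3, 2, 6, 5, 4, 1, 0]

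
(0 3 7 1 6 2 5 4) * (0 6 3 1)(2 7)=(0 1 3 2 5 4 6 7)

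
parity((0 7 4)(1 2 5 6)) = odd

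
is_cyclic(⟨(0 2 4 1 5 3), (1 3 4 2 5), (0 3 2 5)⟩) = no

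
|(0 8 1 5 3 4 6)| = 7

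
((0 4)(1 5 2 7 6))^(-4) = (1 5 2 7 6)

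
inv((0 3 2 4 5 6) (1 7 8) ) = (0 6 5 4 2 3) (1 8 7) 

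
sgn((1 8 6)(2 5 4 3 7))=1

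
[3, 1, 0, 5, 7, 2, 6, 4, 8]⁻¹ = [2, 1, 5, 0, 7, 3, 6, 4, 8]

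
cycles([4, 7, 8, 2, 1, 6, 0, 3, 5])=(0 4 1 7 3 2 8 5 6) 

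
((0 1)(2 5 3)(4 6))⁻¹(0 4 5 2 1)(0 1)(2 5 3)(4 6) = (0 1 6 3 5)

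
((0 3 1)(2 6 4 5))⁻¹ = (0 1 3)(2 5 4 6)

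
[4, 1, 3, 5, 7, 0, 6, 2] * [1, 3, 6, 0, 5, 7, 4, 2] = [5, 3, 0, 7, 2, 1, 4, 6]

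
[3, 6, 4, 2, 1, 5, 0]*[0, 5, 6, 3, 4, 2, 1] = [3, 1, 4, 6, 5, 2, 0]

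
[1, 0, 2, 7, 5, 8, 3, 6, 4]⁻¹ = [1, 0, 2, 6, 8, 4, 7, 3, 5]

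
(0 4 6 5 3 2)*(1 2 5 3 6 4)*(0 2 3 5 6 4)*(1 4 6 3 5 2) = (0 4)(1 5 6 2)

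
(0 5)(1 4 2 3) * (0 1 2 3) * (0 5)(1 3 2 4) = (2 5 3 4)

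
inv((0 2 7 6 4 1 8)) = (0 8 1 4 6 7 2)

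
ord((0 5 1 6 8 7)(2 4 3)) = 6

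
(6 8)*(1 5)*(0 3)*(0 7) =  (0 3 7)(1 5)(6 8)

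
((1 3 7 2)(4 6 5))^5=(1 3 7 2)(4 5 6)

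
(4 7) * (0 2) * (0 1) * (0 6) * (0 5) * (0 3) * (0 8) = (0 2 1 6 5 3 8)(4 7)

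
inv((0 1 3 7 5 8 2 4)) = (0 4 2 8 5 7 3 1)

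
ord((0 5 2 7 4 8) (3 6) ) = 6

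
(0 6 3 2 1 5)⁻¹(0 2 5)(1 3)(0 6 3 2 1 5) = (0 6 1)(2 5)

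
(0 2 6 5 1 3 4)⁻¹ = (0 4 3 1 5 6 2)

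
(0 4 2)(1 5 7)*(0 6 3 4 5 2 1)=(0 5 7)(1 2 6 3 4)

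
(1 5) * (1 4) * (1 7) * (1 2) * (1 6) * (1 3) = (1 5 4 7 2 6 3)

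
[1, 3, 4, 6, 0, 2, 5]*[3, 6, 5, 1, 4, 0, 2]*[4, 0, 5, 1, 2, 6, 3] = [3, 0, 2, 5, 1, 6, 4]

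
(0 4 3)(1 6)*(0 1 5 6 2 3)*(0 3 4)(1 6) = (1 2 4 3 6 5)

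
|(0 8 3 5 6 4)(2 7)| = 6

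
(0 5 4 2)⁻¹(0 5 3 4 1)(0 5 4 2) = (1 5 4 3 2)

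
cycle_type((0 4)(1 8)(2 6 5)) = 2^2.3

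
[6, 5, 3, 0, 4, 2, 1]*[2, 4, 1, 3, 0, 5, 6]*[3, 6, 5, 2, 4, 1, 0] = [0, 1, 2, 5, 3, 6, 4] 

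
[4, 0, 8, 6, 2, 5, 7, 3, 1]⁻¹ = [1, 8, 4, 7, 0, 5, 3, 6, 2]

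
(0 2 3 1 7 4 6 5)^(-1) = (0 5 6 4 7 1 3 2)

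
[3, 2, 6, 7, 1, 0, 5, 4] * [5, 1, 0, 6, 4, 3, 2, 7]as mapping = [0→6, 1→0, 2→2, 3→7, 4→1, 5→5, 6→3, 7→4]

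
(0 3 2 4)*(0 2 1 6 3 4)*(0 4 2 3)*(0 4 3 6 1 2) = (2 3)(4 6)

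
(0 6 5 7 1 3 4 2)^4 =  (0 1)(2 7)(3 6)(4 5)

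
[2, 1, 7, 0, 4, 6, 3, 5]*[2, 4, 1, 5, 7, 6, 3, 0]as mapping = [0→1, 1→4, 2→0, 3→2, 4→7, 5→3, 6→5, 7→6]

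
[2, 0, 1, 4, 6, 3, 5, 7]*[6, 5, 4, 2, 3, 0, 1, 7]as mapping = [0→4, 1→6, 2→5, 3→3, 4→1, 5→2, 6→0, 7→7]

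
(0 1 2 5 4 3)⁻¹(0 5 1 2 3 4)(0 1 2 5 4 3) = (0 3 1 4 2 5)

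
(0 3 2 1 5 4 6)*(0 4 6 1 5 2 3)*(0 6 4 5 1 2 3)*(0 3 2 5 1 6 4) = (0 4 5)(1 2 6)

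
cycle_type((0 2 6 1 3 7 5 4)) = 8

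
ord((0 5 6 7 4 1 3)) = 7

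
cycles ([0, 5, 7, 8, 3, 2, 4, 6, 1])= (1 5 2 7 6 4 3 8)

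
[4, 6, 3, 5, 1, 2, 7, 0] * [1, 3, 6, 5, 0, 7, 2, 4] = [0, 2, 5, 7, 3, 6, 4, 1]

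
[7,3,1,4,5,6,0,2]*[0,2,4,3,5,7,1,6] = [6,3,2,5,7,1,0,4]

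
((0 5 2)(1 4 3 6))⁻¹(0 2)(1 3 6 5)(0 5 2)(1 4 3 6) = (0 5)(1 2 4 6)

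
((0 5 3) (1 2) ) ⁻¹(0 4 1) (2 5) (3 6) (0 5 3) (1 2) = (0 6) (1 3) (2 5 4) 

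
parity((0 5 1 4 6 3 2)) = even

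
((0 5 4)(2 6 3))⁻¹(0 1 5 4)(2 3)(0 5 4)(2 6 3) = (0 5 1 4)(2 6)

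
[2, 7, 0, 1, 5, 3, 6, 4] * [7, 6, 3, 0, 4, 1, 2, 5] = [3, 5, 7, 6, 1, 0, 2, 4]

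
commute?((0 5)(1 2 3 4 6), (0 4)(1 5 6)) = no:(0 5)(1 2 3 4 6)*(0 4)(1 5 6) = (0 6 5 4 1 2 3), (0 4)(1 5 6)*(0 5)(1 2 3 4 6) = (0 6 2 3 4 5 1)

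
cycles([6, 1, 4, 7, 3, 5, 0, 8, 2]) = (0 6)(2 4 3 7 8)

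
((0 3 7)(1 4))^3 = (1 4)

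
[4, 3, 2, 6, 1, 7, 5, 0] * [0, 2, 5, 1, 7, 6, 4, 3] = [7, 1, 5, 4, 2, 3, 6, 0]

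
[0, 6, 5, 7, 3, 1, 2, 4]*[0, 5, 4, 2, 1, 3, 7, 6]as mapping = [0→0, 1→7, 2→3, 3→6, 4→2, 5→5, 6→4, 7→1]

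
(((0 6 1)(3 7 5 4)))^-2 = (0 6 1)(3 5)(4 7)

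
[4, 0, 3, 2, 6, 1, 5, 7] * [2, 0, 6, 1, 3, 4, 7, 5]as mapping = [0→3, 1→2, 2→1, 3→6, 4→7, 5→0, 6→4, 7→5]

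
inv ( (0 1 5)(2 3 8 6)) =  (0 5 1)(2 6 8 3)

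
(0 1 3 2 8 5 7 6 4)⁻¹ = (0 4 6 7 5 8 2 3 1)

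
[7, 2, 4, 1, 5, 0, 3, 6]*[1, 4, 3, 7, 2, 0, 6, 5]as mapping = [0→5, 1→3, 2→2, 3→4, 4→0, 5→1, 6→7, 7→6]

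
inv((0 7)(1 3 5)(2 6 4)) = (0 7)(1 5 3)(2 4 6)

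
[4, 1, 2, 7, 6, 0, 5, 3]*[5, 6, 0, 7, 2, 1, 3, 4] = [2, 6, 0, 4, 3, 5, 1, 7]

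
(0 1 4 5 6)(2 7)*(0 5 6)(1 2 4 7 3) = (0 2 3 1 7 4 6 5)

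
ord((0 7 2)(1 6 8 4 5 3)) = 6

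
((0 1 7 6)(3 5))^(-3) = (0 1 7 6)(3 5)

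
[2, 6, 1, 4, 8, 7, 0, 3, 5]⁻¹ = [6, 2, 0, 7, 3, 8, 1, 5, 4]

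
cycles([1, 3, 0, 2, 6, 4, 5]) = (0 1 3 2)(4 6 5)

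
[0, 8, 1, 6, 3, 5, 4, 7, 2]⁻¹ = [0, 2, 8, 4, 6, 5, 3, 7, 1]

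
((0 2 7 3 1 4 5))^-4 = (0 3 5 7 4 2 1)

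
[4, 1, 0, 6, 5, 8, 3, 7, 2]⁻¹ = [2, 1, 8, 6, 0, 4, 3, 7, 5]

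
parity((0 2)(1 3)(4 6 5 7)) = odd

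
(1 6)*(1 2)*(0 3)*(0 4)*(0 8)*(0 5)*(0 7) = (0 3 4 8 5 7)(1 6 2)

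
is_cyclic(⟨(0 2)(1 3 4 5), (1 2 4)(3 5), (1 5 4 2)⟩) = no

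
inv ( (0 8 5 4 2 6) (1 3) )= (0 6 2 4 5 8) (1 3) 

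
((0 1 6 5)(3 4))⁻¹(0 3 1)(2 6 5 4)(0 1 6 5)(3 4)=(0 3 2 5)(1 4 6)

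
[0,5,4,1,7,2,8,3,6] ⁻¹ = [0,3,5,7,2,1,8,4,6] 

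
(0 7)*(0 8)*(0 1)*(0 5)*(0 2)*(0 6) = (0 7 8 1 5 2 6)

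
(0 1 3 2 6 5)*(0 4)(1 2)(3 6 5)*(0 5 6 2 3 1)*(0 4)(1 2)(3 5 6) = (0 5)(2 3 4 6)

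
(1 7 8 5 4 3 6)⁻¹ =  (1 6 3 4 5 8 7)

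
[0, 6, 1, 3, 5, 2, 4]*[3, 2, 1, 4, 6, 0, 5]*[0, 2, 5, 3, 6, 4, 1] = [3, 4, 5, 6, 0, 2, 1]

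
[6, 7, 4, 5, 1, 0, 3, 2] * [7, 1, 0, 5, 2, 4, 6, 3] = [6, 3, 2, 4, 1, 7, 5, 0]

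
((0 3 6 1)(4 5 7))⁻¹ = (0 1 6 3)(4 7 5)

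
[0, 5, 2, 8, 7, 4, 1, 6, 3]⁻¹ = [0, 6, 2, 8, 5, 1, 7, 4, 3]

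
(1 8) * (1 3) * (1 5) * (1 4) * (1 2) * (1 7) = (1 8 3 5 4 2 7)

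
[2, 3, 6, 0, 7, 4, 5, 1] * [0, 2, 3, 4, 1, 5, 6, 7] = [3, 4, 6, 0, 7, 1, 5, 2]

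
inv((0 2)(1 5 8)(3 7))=(0 2)(1 8 5)(3 7)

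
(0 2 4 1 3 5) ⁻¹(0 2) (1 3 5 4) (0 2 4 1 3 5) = (0 1 3 5) (2 4) 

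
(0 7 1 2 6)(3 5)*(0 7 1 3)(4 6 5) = (0 1 2 5)(3 4 6 7)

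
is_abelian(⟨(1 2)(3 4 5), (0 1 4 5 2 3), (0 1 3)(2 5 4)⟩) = no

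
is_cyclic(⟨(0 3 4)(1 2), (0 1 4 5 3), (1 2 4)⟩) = no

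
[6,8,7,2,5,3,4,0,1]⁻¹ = [7,8,3,5,6,4,0,2,1]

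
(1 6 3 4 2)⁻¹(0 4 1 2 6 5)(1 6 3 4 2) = (0 2 6 1 3 5)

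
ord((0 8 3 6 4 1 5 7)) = 8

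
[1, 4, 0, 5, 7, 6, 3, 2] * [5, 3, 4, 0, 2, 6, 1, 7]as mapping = [0→3, 1→2, 2→5, 3→6, 4→7, 5→1, 6→0, 7→4]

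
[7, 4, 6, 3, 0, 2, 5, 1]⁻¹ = [4, 7, 5, 3, 1, 6, 2, 0]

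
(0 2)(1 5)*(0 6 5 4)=(0 2 6 5 1 4)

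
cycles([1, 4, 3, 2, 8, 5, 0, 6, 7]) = (0 1 4 8 7 6)(2 3)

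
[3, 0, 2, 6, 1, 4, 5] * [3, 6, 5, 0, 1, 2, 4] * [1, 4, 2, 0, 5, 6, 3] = [1, 0, 6, 5, 3, 4, 2] 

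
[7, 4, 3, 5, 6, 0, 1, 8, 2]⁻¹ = [5, 6, 8, 2, 1, 3, 4, 0, 7]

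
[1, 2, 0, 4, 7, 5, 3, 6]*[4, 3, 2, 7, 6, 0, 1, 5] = [3, 2, 4, 6, 5, 0, 7, 1]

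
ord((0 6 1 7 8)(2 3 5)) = 15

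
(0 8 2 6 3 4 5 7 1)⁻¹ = (0 1 7 5 4 3 6 2 8)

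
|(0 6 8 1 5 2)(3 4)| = 6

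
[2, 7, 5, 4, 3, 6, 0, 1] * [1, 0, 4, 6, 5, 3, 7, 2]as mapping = [0→4, 1→2, 2→3, 3→5, 4→6, 5→7, 6→1, 7→0]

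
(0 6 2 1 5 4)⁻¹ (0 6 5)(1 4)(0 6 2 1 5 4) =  (0 5)(2 4 6)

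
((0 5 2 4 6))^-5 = ()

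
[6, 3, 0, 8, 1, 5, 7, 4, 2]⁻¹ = [2, 4, 8, 1, 7, 5, 0, 6, 3]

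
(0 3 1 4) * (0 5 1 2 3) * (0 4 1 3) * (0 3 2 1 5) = (0 4)(1 5 2 3)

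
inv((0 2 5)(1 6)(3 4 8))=(0 5 2)(1 6)(3 8 4)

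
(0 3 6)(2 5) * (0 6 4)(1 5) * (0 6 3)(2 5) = (1 2)(3 4 6)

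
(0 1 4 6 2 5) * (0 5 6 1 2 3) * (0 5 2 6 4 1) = (0 6 3 5 2 4)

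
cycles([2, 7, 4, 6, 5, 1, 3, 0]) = (0 2 4 5 1 7)(3 6)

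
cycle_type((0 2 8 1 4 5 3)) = 7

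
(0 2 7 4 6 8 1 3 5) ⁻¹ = (0 5 3 1 8 6 4 7 2) 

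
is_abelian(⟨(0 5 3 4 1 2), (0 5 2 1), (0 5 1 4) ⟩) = no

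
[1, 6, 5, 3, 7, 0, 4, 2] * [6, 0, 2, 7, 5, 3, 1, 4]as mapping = [0→0, 1→1, 2→3, 3→7, 4→4, 5→6, 6→5, 7→2]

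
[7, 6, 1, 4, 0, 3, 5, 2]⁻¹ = [4, 2, 7, 5, 3, 6, 1, 0]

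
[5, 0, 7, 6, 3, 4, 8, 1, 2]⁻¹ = [1, 7, 8, 4, 5, 0, 3, 2, 6]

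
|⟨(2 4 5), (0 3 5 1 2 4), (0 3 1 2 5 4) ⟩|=720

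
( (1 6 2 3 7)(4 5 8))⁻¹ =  (1 7 3 2 6)(4 8 5)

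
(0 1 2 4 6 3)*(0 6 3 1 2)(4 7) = (0 2 7 4 3 6 1)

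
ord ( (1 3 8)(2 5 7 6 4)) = 15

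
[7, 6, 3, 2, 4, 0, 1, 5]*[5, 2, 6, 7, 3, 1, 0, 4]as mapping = [0→4, 1→0, 2→7, 3→6, 4→3, 5→5, 6→2, 7→1]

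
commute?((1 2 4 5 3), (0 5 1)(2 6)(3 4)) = no:(1 2 4 5 3)*(0 5 1)(2 6)(3 4) = (0 5 4 1 6 2 3), (0 5 1)(2 6)(3 4)*(1 2 4 5 3) = (0 3 5 2 6 4 1)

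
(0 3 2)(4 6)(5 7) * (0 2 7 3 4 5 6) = (0 4)(3 7 6 5)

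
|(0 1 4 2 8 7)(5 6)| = 6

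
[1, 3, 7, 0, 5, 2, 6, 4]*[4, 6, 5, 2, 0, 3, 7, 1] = [6, 2, 1, 4, 3, 5, 7, 0]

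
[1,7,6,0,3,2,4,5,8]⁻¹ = [3,0,5,4,6,7,2,1,8]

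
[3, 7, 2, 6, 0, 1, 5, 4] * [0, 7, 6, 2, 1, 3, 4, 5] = [2, 5, 6, 4, 0, 7, 3, 1]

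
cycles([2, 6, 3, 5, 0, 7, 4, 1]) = (0 2 3 5 7 1 6 4) 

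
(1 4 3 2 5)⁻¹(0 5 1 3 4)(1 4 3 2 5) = (0 1 4 2 3)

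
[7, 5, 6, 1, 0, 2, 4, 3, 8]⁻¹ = [4, 3, 5, 7, 6, 1, 2, 0, 8]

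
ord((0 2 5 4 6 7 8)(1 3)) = 14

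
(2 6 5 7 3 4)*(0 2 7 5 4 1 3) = (0 2 6 4 7)(1 3)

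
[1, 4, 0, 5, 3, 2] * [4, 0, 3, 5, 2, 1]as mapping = [0→0, 1→2, 2→4, 3→1, 4→5, 5→3]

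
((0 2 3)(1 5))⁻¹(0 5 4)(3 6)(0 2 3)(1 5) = (0 6)(1 4 2)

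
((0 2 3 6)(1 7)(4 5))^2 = (0 3)(2 6)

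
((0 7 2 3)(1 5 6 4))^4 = ()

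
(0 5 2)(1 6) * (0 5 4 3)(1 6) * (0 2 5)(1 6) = (0 4 3 2)(1 6)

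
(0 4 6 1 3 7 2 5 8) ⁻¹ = (0 8 5 2 7 3 1 6 4) 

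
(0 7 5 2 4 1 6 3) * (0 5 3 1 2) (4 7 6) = (0 6 1 4 2 7 3 5) 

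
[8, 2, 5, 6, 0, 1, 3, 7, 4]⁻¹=[4, 5, 1, 6, 8, 2, 3, 7, 0]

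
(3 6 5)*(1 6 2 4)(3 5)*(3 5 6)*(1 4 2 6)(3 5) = (1 5)(3 6)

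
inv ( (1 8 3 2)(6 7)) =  (1 2 3 8)(6 7)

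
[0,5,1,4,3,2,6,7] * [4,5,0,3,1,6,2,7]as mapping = [0→4,1→6,2→5,3→1,4→3,5→0,6→2,7→7]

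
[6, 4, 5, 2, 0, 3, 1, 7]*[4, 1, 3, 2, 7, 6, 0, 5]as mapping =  [0→0, 1→7, 2→6, 3→3, 4→4, 5→2, 6→1, 7→5]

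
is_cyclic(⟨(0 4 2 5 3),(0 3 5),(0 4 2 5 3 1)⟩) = no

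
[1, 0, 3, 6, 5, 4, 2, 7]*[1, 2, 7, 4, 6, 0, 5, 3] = [2, 1, 4, 5, 0, 6, 7, 3]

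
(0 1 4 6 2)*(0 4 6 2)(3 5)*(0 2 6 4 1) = (1 4 6 2)(3 5)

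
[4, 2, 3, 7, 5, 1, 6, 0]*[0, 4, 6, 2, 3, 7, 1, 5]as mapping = [0→3, 1→6, 2→2, 3→5, 4→7, 5→4, 6→1, 7→0]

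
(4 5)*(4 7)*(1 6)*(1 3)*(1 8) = (1 6 3 8)(4 5 7)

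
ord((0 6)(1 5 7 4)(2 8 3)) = 12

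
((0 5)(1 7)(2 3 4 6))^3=(0 5)(1 7)(2 6 4 3)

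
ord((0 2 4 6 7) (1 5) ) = 10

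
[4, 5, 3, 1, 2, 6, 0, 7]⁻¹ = [6, 3, 4, 2, 0, 1, 5, 7]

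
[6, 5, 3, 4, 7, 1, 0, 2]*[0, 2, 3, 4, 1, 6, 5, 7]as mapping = [0→5, 1→6, 2→4, 3→1, 4→7, 5→2, 6→0, 7→3]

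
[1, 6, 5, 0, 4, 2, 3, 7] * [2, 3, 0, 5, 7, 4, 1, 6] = [3, 1, 4, 2, 7, 0, 5, 6]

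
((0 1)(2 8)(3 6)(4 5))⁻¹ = (0 1)(2 8)(3 6)(4 5)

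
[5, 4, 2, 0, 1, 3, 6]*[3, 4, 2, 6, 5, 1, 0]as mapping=[0→1, 1→5, 2→2, 3→3, 4→4, 5→6, 6→0]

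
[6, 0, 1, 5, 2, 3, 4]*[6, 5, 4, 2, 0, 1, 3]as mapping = [0→3, 1→6, 2→5, 3→1, 4→4, 5→2, 6→0]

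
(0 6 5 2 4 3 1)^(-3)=(0 4 6 3 5 1 2)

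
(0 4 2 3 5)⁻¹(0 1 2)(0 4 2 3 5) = (1 3 4)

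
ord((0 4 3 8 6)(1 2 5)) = 15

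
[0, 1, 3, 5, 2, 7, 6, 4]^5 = [0, 1, 2, 3, 4, 5, 6, 7]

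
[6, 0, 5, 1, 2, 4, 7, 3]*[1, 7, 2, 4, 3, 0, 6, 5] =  [6, 1, 0, 7, 2, 3, 5, 4] 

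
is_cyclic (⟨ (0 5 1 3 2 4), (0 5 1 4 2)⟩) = no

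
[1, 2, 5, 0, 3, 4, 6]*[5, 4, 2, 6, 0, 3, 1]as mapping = [0→4, 1→2, 2→3, 3→5, 4→6, 5→0, 6→1]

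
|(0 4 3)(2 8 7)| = 3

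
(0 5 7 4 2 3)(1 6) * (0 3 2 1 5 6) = (0 6 5 7 4 1)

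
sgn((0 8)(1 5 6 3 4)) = -1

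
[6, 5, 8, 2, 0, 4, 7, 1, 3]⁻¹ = [4, 7, 3, 8, 5, 1, 0, 6, 2]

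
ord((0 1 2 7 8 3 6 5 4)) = 9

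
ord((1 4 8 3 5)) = 5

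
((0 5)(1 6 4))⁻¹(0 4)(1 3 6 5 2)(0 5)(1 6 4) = (0 2 6 3 4)(1 5)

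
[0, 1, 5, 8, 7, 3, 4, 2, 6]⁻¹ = [0, 1, 7, 5, 6, 2, 8, 4, 3]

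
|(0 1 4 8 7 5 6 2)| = 8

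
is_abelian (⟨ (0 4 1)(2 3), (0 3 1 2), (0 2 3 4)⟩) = no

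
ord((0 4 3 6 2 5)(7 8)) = 6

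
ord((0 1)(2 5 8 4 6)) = 10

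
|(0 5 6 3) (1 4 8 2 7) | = 20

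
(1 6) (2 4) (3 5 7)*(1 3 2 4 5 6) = (2 5 7) (3 6) 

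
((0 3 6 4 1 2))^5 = (0 2 1 4 6 3)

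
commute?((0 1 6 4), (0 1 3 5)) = no:(0 1 6 4) * (0 1 3 5) = (0 3 5)(1 6 4), (0 1 3 5) * (0 1 6 4) = (0 6 4)(1 3 5)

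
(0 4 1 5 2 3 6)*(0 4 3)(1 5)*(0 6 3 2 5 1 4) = (0 2 6)(1 4)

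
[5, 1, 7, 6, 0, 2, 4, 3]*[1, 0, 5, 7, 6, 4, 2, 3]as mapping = [0→4, 1→0, 2→3, 3→2, 4→1, 5→5, 6→6, 7→7]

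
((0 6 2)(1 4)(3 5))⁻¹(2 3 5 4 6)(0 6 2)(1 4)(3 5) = (0 5 3 1 2)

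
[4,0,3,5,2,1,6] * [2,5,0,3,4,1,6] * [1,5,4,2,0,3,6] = [0,4,2,5,1,3,6] 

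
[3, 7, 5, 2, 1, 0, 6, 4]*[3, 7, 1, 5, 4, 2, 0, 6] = [5, 6, 2, 1, 7, 3, 0, 4]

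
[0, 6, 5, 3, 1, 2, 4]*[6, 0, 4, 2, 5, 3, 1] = [6, 1, 3, 2, 0, 4, 5]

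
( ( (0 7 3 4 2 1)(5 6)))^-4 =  (0 3 2)(1 7 4)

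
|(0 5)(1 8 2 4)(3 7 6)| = 12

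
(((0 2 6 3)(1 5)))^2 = (0 6)(2 3)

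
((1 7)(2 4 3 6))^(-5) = (1 7)(2 6 3 4)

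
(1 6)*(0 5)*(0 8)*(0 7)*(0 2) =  (0 5 8 7 2)(1 6)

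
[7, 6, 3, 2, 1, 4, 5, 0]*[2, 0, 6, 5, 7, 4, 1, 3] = [3, 1, 5, 6, 0, 7, 4, 2]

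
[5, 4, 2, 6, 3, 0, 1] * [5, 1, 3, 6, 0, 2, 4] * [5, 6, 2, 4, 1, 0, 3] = [2, 5, 4, 1, 3, 0, 6]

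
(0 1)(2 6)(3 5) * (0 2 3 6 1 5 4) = (0 5 6 3 4)(1 2)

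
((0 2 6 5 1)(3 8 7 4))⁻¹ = (0 1 5 6 2)(3 4 7 8)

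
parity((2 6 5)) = even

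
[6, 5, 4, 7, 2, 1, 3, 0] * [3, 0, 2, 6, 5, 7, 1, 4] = [1, 7, 5, 4, 2, 0, 6, 3]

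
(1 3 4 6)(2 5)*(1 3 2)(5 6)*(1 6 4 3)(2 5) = (1 5 6)(2 4)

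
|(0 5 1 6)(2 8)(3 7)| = 4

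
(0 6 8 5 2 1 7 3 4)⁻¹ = (0 4 3 7 1 2 5 8 6)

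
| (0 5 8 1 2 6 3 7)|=8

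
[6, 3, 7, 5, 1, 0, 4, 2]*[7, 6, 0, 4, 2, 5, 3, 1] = [3, 4, 1, 5, 6, 7, 2, 0]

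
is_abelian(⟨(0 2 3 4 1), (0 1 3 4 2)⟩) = no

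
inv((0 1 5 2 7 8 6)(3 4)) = (0 6 8 7 2 5 1)(3 4)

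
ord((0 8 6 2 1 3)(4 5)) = 6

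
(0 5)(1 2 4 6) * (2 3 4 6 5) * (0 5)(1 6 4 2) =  (0 1 3 2 4)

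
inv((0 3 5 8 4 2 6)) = (0 6 2 4 8 5 3)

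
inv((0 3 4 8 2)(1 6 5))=(0 2 8 4 3)(1 5 6)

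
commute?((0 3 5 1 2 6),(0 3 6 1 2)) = no:(0 3 5 1 2 6)*(0 3 6 1 2) = (0 6 3 5 2 1),(0 3 6 1 2)*(0 3 5 1 2 6) = (0 5 1 6 2 3)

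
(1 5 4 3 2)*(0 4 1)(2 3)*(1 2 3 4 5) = (0 5 2)(3 4)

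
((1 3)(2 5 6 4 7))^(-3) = (1 3)(2 6 7 5 4)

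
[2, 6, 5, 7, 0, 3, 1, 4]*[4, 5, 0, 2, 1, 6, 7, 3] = [0, 7, 6, 3, 4, 2, 5, 1]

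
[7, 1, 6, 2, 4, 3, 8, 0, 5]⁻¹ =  [7, 1, 3, 5, 4, 8, 2, 0, 6]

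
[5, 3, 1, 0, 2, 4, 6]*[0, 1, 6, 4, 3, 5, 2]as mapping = [0→5, 1→4, 2→1, 3→0, 4→6, 5→3, 6→2]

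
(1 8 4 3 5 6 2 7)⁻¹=(1 7 2 6 5 3 4 8)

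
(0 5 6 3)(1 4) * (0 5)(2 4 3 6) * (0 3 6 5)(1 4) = (0 3)(1 6 5 2)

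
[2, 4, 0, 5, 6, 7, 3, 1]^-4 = [0, 6, 2, 7, 3, 1, 5, 4]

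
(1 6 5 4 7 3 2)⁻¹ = (1 2 3 7 4 5 6)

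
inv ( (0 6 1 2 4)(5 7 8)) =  (0 4 2 1 6)(5 8 7)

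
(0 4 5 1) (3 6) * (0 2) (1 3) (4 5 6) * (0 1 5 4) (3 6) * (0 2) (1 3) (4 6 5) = (0 6 4 1) (2 3) 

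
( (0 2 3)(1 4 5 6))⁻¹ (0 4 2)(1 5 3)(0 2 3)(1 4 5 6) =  (0 4 6)(2 5 3)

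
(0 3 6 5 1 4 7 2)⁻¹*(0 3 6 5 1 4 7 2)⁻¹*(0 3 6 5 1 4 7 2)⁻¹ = (0 4 6 2 1 3 7 5)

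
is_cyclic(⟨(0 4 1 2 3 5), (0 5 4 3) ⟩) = no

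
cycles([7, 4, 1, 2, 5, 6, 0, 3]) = (0 7 3 2 1 4 5 6) 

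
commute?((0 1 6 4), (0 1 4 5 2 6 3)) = no:(0 1 6 4)*(0 1 4 5 2 6 3) = (0 4 1 3)(2 6 5), (0 1 4 5 2 6 3)*(0 1 6 4) = (0 6 3 1)(2 4 5)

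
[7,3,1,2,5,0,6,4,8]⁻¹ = [5,2,3,1,7,4,6,0,8]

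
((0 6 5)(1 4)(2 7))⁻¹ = (0 5 6)(1 4)(2 7)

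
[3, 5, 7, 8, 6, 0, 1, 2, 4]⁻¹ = [5, 6, 7, 0, 8, 1, 4, 2, 3]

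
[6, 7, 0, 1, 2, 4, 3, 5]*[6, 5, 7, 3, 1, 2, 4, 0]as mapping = [0→4, 1→0, 2→6, 3→5, 4→7, 5→1, 6→3, 7→2]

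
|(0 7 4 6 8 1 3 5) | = 8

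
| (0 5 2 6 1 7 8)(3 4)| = 14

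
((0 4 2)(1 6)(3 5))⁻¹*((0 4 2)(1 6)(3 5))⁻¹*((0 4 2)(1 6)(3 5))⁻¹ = (1 6)(3 5)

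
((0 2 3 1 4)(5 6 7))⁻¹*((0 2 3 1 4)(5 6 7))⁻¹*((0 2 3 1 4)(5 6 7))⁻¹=(0 3 4 2 1)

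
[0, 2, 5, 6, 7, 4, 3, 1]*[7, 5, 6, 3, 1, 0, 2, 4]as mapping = [0→7, 1→6, 2→0, 3→2, 4→4, 5→1, 6→3, 7→5]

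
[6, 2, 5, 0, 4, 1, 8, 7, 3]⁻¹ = [3, 5, 1, 8, 4, 2, 0, 7, 6]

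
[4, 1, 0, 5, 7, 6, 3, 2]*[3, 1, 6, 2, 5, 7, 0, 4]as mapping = [0→5, 1→1, 2→3, 3→7, 4→4, 5→0, 6→2, 7→6]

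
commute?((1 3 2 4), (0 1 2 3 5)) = no:(1 3 2 4) * (0 1 2 3 5) = (0 1 5)(2 4), (0 1 2 3 5) * (1 3 2 4) = (0 3 5)(1 4)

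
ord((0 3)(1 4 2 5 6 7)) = 6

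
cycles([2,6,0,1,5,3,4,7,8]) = (0 2)(1 6 4 5 3)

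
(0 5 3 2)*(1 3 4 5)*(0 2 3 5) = (0 1 5 4)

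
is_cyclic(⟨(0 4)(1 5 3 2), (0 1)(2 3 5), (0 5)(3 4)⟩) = no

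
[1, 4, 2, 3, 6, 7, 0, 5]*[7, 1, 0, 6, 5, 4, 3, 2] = [1, 5, 0, 6, 3, 2, 7, 4]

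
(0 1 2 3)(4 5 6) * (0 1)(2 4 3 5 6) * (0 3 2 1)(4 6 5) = (0 3)(1 6 2 4 5)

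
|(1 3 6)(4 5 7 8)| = 12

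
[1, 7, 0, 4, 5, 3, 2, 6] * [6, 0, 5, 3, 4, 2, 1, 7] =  [0, 7, 6, 4, 2, 3, 5, 1]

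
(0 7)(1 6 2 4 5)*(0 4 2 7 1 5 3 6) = (0 1)(3 6 7 4)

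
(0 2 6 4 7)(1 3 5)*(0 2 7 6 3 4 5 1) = (0 7 2 3 1 4 6 5)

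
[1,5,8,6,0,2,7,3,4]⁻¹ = [4,0,5,7,8,1,3,6,2]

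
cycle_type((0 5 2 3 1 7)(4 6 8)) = 3.6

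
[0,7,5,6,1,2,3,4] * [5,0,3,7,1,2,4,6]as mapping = [0→5,1→6,2→2,3→4,4→0,5→3,6→7,7→1]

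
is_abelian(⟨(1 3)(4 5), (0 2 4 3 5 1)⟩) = no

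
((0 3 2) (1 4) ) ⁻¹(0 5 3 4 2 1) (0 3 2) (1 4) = (0 4 3 5 2 1) 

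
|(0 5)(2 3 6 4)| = 4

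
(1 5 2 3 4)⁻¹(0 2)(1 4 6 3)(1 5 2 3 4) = (0 3)(1 6 4 5)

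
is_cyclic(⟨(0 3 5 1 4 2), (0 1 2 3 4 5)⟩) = no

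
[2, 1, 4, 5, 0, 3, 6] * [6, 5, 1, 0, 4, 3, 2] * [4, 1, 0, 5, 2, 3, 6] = [1, 3, 2, 5, 6, 4, 0]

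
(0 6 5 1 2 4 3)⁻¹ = (0 3 4 2 1 5 6)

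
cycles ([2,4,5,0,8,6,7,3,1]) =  (0 2 5 6 7 3)(1 4 8)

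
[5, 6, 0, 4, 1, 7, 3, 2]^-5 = [2, 4, 7, 6, 3, 0, 1, 5]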